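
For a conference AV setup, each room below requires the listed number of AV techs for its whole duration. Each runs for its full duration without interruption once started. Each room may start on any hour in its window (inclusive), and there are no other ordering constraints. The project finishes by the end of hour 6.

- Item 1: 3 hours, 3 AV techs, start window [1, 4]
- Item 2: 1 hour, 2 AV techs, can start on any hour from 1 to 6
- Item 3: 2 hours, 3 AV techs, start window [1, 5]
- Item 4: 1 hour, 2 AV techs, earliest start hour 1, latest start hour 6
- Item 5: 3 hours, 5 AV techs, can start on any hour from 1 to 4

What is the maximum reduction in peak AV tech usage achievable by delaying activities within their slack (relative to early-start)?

8

Early-start peak: h1:15  h2:11  h3:8  h4:0  h5:0  h6:0 ⇒ 15.
Leveled (Item 1@1, Item 2@1, Item 3@2, Item 4@1, Item 5@4): h1:7  h2:6  h3:6  h4:5  h5:5  h6:5 ⇒ 7.
Reduction 15 − 7 = 8.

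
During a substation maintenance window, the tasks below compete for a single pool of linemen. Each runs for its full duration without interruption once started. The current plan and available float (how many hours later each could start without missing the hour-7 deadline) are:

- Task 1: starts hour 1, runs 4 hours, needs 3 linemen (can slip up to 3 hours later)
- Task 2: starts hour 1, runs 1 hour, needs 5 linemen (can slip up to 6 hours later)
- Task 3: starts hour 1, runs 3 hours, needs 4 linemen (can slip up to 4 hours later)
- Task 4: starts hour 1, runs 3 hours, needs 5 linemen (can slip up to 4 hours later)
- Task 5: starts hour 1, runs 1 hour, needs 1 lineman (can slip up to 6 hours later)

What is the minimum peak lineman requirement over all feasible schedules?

8

Early-start (Task 1@1, Task 2@1, Task 3@1, Task 4@1, Task 5@1) gives peak 18: h1:18  h2:12  h3:12  h4:3  h5:0  h6:0  h7:0.
Shift Task 3→2, Task 4→5, Task 5→2.
Schedule Task 1@1, Task 2@1, Task 3@2, Task 4@5, Task 5@2: h1:8  h2:8  h3:7  h4:7  h5:5  h6:5  h7:5 — peak 8.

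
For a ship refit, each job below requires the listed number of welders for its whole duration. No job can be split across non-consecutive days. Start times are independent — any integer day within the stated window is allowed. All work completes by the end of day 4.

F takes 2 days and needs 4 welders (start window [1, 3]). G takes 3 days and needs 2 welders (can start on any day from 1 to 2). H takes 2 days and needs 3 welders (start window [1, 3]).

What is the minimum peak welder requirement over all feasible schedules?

Early-start (F@1, G@1, H@1) gives peak 9: d1:9  d2:9  d3:2  d4:0.
Shift H→3.
Schedule F@1, G@1, H@3: d1:6  d2:6  d3:5  d4:3 — peak 6.
No arrangement of the 18 feasible schedules does better.

6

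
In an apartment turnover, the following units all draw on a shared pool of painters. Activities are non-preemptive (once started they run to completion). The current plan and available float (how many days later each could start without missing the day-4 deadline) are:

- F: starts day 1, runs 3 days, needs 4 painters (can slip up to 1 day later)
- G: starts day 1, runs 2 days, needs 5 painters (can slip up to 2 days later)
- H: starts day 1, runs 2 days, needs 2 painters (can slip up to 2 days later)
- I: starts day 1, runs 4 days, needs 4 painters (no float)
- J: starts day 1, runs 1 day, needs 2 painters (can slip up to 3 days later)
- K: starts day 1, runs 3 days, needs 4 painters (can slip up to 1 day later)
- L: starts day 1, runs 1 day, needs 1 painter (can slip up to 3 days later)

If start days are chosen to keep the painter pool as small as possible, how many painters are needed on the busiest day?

Early-start (F@1, G@1, H@1, I@1, J@1, K@1, L@1) gives peak 22: d1:22  d2:19  d3:12  d4:4.
Shift H→3, K→2.
Schedule F@1, G@1, H@3, I@1, J@1, K@2, L@1: d1:16  d2:17  d3:14  d4:10 — peak 17.

17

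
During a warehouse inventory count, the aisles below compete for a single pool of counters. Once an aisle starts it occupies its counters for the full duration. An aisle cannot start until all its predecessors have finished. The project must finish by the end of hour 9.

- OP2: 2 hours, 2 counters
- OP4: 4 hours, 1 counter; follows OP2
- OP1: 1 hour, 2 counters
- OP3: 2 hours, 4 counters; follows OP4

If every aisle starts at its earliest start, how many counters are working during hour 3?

1

At early start, hour 3 has: OP4.
Demand: 1 = 1.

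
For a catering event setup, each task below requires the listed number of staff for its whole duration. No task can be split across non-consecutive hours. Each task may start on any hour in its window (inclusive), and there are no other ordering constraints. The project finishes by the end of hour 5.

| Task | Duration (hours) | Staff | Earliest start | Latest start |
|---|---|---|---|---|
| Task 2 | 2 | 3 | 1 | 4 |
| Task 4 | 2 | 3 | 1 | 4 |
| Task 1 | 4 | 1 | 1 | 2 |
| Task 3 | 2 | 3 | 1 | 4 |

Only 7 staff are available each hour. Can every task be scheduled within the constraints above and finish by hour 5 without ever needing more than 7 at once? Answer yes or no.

yes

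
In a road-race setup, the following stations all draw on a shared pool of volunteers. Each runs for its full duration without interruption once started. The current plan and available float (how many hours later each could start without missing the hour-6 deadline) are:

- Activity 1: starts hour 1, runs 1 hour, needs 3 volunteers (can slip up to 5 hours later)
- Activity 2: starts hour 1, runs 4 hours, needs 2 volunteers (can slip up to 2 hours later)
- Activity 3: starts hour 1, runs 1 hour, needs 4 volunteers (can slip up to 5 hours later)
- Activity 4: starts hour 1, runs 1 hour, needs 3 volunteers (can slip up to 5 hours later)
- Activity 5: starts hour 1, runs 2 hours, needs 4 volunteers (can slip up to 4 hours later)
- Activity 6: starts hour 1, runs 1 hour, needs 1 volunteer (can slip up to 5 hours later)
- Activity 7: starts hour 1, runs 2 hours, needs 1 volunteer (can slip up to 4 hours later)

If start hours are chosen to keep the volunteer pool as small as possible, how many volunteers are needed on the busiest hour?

6

Early-start (Activity 1@1, Activity 2@1, Activity 3@1, Activity 4@1, Activity 5@1, Activity 6@1, Activity 7@1) gives peak 18: h1:18  h2:7  h3:2  h4:2  h5:0  h6:0.
Shift Activity 3→2, Activity 4→3, Activity 5→4, Activity 7→5.
Schedule Activity 1@1, Activity 2@1, Activity 3@2, Activity 4@3, Activity 5@4, Activity 6@1, Activity 7@5: h1:6  h2:6  h3:5  h4:6  h5:5  h6:1 — peak 6.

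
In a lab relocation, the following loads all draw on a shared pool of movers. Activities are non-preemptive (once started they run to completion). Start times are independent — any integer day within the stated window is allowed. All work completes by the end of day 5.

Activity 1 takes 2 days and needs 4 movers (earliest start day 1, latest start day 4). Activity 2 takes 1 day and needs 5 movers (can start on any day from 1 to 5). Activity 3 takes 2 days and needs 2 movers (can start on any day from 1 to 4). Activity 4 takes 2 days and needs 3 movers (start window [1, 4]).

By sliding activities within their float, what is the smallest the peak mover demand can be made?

Early-start (Activity 1@1, Activity 2@1, Activity 3@1, Activity 4@1) gives peak 14: d1:14  d2:9  d3:0  d4:0  d5:0.
Shift Activity 2→3, Activity 3→4, Activity 4→4.
Schedule Activity 1@1, Activity 2@3, Activity 3@4, Activity 4@4: d1:4  d2:4  d3:5  d4:5  d5:5 — peak 5.
Total mover-days = 23 over 5 days ⇒ peak ≥ ⌈23/5⌉ = 5, so 5 is optimal.

5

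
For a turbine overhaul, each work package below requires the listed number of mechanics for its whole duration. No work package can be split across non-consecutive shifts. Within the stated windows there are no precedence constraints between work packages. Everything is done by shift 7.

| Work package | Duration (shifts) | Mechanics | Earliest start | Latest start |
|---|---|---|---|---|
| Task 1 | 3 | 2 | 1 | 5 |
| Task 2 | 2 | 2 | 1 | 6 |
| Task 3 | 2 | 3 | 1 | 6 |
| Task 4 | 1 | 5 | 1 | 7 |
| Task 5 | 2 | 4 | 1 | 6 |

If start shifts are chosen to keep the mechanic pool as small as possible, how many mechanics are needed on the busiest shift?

5

Early-start (Task 1@1, Task 2@1, Task 3@1, Task 4@1, Task 5@1) gives peak 16: s1:16  s2:11  s3:2  s4:0  s5:0  s6:0  s7:0.
Shift Task 3→3, Task 4→5, Task 5→6.
Schedule Task 1@1, Task 2@1, Task 3@3, Task 4@5, Task 5@6: s1:4  s2:4  s3:5  s4:3  s5:5  s6:4  s7:4 — peak 5.
Total mechanic-shifts = 29 over 7 shifts ⇒ peak ≥ ⌈29/7⌉ = 5, so 5 is optimal.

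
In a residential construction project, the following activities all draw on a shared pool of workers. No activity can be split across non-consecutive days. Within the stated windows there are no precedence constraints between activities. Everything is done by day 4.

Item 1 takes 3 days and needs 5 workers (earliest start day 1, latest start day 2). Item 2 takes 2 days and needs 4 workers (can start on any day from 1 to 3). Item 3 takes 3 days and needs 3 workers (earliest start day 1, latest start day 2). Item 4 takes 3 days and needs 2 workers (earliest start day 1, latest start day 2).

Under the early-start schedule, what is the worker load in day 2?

14

At early start, day 2 has: Item 1, Item 2, Item 3, Item 4.
Demand: 5 + 4 + 3 + 2 = 14.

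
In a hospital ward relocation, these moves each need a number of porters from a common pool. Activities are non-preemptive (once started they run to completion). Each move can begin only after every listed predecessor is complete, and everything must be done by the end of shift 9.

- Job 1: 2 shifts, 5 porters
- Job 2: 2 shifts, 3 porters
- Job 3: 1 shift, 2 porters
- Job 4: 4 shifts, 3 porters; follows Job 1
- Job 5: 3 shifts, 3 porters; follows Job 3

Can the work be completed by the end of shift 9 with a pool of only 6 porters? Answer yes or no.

yes

Schedule Job 1@1, Job 2@3, Job 3@3, Job 4@4, Job 5@5: s1:5  s2:5  s3:5  s4:6  s5:6  s6:6  s7:6  s8:0  s9:0 — peak 6 ≤ 6.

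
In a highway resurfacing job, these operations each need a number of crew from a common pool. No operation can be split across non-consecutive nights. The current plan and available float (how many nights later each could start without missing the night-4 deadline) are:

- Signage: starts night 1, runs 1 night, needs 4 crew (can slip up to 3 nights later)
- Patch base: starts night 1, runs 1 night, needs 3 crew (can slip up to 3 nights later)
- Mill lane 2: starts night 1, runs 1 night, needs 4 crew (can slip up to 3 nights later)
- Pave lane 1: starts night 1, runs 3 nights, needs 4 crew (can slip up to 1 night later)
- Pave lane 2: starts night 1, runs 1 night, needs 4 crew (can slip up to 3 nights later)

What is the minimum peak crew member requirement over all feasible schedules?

8

Early-start (Signage@1, Patch base@1, Mill lane 2@1, Pave lane 1@1, Pave lane 2@1) gives peak 19: n1:19  n2:4  n3:4  n4:0.
Shift Mill lane 2→2, Pave lane 1→2, Pave lane 2→3.
Schedule Signage@1, Patch base@1, Mill lane 2@2, Pave lane 1@2, Pave lane 2@3: n1:7  n2:8  n3:8  n4:4 — peak 8.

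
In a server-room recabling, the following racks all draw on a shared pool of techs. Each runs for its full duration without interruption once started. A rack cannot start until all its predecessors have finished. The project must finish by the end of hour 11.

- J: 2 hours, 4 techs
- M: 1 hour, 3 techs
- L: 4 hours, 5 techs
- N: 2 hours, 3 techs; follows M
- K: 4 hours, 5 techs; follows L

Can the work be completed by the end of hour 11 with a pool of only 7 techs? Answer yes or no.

Schedule J@1, M@1, L@4, N@2, K@8: h1:7  h2:7  h3:3  h4:5  h5:5  h6:5  h7:5  h8:5  h9:5  h10:5  h11:5 — peak 7 ≤ 7.

yes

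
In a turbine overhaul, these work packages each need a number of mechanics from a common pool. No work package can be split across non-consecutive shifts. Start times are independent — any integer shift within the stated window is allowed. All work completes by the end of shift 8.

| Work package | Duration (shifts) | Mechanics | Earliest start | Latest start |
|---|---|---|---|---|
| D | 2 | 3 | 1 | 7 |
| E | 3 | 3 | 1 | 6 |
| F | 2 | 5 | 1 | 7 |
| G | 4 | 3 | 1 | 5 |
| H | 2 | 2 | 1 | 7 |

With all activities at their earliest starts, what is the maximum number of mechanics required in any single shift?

Early-start schedule: D@1, E@1, F@1, G@1, H@1.
Load per shift: shift 1: 16, shift 2: 16, shift 3: 6, shift 4: 3, shift 5: 0, shift 6: 0, shift 7: 0, shift 8: 0.
Peak is 16.

16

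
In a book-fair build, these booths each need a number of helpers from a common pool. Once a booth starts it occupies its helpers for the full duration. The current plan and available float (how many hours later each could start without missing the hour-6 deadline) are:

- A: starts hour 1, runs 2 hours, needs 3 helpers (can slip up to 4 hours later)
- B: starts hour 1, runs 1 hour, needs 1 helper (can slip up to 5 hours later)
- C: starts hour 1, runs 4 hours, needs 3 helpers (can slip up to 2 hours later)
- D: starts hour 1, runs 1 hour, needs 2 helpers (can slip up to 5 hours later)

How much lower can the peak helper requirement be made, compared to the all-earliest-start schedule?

Early-start peak: h1:9  h2:6  h3:3  h4:3  h5:0  h6:0 ⇒ 9.
Leveled (A@1, B@1, C@3, D@2): h1:4  h2:5  h3:3  h4:3  h5:3  h6:3 ⇒ 5.
Reduction 9 − 5 = 4.

4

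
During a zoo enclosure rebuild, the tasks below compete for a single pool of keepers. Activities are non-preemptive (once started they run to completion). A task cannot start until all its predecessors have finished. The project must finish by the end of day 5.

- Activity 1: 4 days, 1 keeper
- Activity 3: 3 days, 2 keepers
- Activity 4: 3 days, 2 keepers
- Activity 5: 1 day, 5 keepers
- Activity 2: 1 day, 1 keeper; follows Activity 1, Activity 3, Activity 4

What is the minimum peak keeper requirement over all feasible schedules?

6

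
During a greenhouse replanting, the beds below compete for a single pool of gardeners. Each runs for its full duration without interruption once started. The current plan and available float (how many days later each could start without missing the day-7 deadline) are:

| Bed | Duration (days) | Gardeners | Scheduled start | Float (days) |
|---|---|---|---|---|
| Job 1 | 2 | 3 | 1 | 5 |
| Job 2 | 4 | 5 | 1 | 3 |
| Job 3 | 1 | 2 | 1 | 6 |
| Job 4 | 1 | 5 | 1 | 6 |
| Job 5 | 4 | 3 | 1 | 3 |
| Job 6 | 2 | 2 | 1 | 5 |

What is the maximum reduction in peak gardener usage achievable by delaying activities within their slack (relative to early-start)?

Early-start peak: d1:20  d2:13  d3:8  d4:8  d5:0  d6:0  d7:0 ⇒ 20.
Leveled (Job 1@1, Job 2@1, Job 3@3, Job 4@5, Job 5@4, Job 6@6): d1:8  d2:8  d3:7  d4:8  d5:8  d6:5  d7:5 ⇒ 8.
Reduction 20 − 8 = 12.

12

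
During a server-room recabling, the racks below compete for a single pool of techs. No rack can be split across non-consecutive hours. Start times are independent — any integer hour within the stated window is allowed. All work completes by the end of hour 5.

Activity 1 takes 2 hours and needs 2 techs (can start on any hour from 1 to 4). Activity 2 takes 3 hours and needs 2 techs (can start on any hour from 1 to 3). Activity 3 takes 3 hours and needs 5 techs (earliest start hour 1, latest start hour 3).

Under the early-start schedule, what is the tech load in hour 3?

At early start, hour 3 has: Activity 2, Activity 3.
Demand: 2 + 5 = 7.

7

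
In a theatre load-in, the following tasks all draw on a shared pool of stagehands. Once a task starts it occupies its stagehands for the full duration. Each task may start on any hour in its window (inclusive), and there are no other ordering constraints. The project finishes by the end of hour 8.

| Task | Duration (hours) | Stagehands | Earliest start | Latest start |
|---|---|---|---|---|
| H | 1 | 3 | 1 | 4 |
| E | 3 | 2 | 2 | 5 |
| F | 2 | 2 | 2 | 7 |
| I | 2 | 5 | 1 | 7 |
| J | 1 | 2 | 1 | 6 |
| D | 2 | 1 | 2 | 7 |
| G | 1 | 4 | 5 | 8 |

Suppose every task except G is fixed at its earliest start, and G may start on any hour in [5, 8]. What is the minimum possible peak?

G@5: h1:10  h2:10  h3:5  h4:2  h5:4  h6:0  h7:0  h8:0 → peak 10
G@6: h1:10  h2:10  h3:5  h4:2  h5:0  h6:4  h7:0  h8:0 → peak 10
G@7: h1:10  h2:10  h3:5  h4:2  h5:0  h6:0  h7:4  h8:0 → peak 10
G@8: h1:10  h2:10  h3:5  h4:2  h5:0  h6:0  h7:0  h8:4 → peak 10
Best is G@5, peak 10.

10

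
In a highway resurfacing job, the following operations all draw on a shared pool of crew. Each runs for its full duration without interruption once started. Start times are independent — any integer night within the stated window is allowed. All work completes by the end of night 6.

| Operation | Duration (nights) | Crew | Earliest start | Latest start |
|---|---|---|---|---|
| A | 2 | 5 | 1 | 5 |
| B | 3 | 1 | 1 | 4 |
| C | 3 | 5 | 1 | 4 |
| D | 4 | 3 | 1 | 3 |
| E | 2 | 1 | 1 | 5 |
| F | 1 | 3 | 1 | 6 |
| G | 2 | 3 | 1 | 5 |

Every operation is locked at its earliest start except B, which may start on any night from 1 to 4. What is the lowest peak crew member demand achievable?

20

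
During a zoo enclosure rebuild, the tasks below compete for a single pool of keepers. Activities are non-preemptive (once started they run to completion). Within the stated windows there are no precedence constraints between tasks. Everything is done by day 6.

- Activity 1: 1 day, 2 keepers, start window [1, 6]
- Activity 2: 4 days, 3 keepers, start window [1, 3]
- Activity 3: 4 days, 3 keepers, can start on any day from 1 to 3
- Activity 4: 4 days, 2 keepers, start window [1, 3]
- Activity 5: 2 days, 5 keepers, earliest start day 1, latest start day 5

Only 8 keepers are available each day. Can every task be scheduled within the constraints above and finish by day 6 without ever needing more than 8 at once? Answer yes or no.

yes

Schedule Activity 1@1, Activity 2@1, Activity 3@1, Activity 4@2, Activity 5@5: d1:8  d2:8  d3:8  d4:8  d5:7  d6:5 — peak 8 ≤ 8.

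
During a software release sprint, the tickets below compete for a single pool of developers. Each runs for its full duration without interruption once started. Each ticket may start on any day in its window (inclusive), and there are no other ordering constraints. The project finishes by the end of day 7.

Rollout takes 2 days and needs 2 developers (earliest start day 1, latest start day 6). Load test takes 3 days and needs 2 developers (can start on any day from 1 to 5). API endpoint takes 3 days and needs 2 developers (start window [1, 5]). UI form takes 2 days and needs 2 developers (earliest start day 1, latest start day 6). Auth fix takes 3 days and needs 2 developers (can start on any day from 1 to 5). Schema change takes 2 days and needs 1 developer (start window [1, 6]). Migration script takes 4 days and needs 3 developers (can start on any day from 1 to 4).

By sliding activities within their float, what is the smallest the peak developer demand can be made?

6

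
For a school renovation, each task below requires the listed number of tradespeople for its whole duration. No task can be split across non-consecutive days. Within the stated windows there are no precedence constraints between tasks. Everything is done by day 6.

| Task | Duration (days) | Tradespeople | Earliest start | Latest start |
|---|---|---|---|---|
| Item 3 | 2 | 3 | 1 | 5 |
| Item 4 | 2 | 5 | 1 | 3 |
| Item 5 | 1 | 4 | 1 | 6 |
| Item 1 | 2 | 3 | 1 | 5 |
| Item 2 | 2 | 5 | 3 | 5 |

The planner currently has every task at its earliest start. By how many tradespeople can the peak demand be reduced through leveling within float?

Early-start peak: d1:15  d2:11  d3:5  d4:5  d5:0  d6:0 ⇒ 15.
Leveled (Item 3@1, Item 4@1, Item 5@3, Item 1@3, Item 2@4): d1:8  d2:8  d3:7  d4:8  d5:5  d6:0 ⇒ 8.
Reduction 15 − 8 = 7.

7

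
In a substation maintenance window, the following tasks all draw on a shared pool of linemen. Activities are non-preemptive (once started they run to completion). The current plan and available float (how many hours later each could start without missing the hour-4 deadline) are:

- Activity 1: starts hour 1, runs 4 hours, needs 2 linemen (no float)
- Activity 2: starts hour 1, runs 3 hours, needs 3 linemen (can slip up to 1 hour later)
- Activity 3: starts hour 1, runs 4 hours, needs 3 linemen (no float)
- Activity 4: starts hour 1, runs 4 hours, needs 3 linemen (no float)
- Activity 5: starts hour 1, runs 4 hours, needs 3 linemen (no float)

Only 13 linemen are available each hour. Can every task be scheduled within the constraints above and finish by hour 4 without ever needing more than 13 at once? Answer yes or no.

no

Total lineman-hours = 53; over 4 hours the average is 53/4 > 13, so some hour must exceed 13.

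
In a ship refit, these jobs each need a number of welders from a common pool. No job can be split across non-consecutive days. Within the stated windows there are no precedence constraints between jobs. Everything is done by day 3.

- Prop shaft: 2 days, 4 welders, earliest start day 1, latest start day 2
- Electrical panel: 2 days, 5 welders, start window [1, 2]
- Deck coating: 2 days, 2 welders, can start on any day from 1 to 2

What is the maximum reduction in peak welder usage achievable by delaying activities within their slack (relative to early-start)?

0

Early-start peak: d1:11  d2:11  d3:0 ⇒ 11.
Leveled (Prop shaft@1, Electrical panel@1, Deck coating@1): d1:11  d2:11  d3:0 ⇒ 11.
Reduction 11 − 11 = 0.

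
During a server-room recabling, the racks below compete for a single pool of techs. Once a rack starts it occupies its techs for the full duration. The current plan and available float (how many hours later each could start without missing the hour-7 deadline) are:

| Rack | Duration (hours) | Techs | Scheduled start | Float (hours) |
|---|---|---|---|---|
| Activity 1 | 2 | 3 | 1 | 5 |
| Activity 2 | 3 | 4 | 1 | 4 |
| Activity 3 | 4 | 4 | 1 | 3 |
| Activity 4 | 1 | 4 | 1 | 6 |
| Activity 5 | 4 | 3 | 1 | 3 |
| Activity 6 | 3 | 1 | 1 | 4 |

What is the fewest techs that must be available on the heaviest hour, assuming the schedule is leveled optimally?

Early-start (Activity 1@1, Activity 2@1, Activity 3@1, Activity 4@1, Activity 5@1, Activity 6@1) gives peak 19: h1:19  h2:15  h3:12  h4:7  h5:0  h6:0  h7:0.
Shift Activity 3→3, Activity 4→7, Activity 5→4, Activity 6→4.
Schedule Activity 1@1, Activity 2@1, Activity 3@3, Activity 4@7, Activity 5@4, Activity 6@4: h1:7  h2:7  h3:8  h4:8  h5:8  h6:8  h7:7 — peak 8.
Total tech-hours = 53 over 7 hours ⇒ peak ≥ ⌈53/7⌉ = 8, so 8 is optimal.

8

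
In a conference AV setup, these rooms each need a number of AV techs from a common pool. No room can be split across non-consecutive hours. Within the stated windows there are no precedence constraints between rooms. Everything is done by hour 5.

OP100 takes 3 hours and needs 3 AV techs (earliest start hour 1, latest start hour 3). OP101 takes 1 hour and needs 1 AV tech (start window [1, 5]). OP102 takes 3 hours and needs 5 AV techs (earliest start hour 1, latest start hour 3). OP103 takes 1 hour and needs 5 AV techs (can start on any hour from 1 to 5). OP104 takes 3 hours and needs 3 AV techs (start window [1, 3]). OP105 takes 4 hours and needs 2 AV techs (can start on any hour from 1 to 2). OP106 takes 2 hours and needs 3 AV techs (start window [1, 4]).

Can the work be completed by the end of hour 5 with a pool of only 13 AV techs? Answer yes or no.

Schedule OP100@1, OP101@1, OP102@1, OP103@4, OP104@1, OP105@2, OP106@4: h1:12  h2:13  h3:13  h4:10  h5:5 — peak 13 ≤ 13.

yes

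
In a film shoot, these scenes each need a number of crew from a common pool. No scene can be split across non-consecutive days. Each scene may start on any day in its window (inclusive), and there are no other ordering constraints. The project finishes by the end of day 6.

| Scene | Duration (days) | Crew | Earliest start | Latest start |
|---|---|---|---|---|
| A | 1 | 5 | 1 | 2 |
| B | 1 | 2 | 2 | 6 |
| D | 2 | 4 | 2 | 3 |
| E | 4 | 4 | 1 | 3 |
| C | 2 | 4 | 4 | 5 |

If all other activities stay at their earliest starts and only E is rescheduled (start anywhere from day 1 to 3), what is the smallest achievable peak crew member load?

8

E@1: d1:9  d2:10  d3:8  d4:8  d5:4  d6:0 → peak 10
E@2: d1:5  d2:10  d3:8  d4:8  d5:8  d6:0 → peak 10
E@3: d1:5  d2:6  d3:8  d4:8  d5:8  d6:4 → peak 8
Best is E@3, peak 8.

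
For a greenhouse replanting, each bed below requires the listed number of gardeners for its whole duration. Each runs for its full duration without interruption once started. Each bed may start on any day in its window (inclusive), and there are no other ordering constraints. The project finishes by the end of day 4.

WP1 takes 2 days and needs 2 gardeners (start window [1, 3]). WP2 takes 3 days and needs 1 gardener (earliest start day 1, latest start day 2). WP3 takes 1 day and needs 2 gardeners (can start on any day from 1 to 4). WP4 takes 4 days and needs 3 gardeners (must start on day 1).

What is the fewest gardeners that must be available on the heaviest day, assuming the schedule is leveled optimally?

6

Early-start (WP1@1, WP2@1, WP3@1, WP4@1) gives peak 8: d1:8  d2:6  d3:4  d4:3.
Shift WP3→3.
Schedule WP1@1, WP2@1, WP3@3, WP4@1: d1:6  d2:6  d3:6  d4:3 — peak 6.
Total gardener-days = 21 over 4 days ⇒ peak ≥ ⌈21/4⌉ = 6, so 6 is optimal.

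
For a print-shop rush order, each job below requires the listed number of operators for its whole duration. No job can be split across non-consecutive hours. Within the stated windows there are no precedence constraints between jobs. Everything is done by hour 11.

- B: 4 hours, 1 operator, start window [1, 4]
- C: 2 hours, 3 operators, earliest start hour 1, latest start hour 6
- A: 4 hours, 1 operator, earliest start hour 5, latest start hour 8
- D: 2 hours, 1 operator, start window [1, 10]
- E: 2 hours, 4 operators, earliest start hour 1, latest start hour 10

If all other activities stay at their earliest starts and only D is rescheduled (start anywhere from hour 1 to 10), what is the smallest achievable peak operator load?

8

D@1: h1:9  h2:9  h3:1  h4:1  h5:1  h6:1  h7:1  h8:1  h9:0  h10:0  h11:0 → peak 9
D@2: h1:8  h2:9  h3:2  h4:1  h5:1  h6:1  h7:1  h8:1  h9:0  h10:0  h11:0 → peak 9
D@3: h1:8  h2:8  h3:2  h4:2  h5:1  h6:1  h7:1  h8:1  h9:0  h10:0  h11:0 → peak 8
D@4: h1:8  h2:8  h3:1  h4:2  h5:2  h6:1  h7:1  h8:1  h9:0  h10:0  h11:0 → peak 8
D@5: h1:8  h2:8  h3:1  h4:1  h5:2  h6:2  h7:1  h8:1  h9:0  h10:0  h11:0 → peak 8
D@6: h1:8  h2:8  h3:1  h4:1  h5:1  h6:2  h7:2  h8:1  h9:0  h10:0  h11:0 → peak 8
D@7: h1:8  h2:8  h3:1  h4:1  h5:1  h6:1  h7:2  h8:2  h9:0  h10:0  h11:0 → peak 8
D@8: h1:8  h2:8  h3:1  h4:1  h5:1  h6:1  h7:1  h8:2  h9:1  h10:0  h11:0 → peak 8
D@9: h1:8  h2:8  h3:1  h4:1  h5:1  h6:1  h7:1  h8:1  h9:1  h10:1  h11:0 → peak 8
D@10: h1:8  h2:8  h3:1  h4:1  h5:1  h6:1  h7:1  h8:1  h9:0  h10:1  h11:1 → peak 8
Best is D@3, peak 8.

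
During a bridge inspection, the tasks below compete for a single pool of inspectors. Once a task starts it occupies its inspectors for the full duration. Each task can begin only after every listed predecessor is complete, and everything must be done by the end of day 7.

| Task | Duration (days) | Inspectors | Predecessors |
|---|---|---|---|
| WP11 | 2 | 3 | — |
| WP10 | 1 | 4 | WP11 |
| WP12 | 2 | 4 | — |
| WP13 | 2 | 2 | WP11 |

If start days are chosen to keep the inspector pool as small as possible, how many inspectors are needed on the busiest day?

4

Early-start (WP11@1, WP10@3, WP12@1, WP13@3) gives peak 7: d1:7  d2:7  d3:6  d4:2  d5:0  d6:0  d7:0.
Shift WP12→4, WP13→6.
Schedule WP11@1, WP10@3, WP12@4, WP13@6: d1:3  d2:3  d3:4  d4:4  d5:4  d6:2  d7:2 — peak 4.
Total inspector-days = 22 over 7 days ⇒ peak ≥ ⌈22/7⌉ = 4, so 4 is optimal.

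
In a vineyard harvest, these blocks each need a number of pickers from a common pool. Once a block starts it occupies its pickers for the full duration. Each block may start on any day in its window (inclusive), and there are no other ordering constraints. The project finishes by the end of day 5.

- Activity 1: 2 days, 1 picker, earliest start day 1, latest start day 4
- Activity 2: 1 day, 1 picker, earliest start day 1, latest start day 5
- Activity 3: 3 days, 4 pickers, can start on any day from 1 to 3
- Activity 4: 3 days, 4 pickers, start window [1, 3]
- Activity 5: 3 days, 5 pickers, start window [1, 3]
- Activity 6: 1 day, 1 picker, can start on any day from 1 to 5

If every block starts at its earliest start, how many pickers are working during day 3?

At early start, day 3 has: Activity 3, Activity 4, Activity 5.
Demand: 4 + 4 + 5 = 13.

13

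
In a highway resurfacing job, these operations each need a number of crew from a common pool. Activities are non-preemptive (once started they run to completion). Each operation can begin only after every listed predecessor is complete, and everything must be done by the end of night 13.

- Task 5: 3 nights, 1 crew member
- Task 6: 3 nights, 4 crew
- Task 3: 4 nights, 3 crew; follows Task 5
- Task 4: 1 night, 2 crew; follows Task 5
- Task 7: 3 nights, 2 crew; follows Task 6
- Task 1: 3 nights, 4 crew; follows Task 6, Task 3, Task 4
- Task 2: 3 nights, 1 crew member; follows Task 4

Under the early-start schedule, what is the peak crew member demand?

Early-start schedule: Task 5@1, Task 6@1, Task 3@4, Task 4@4, Task 7@4, Task 1@8, Task 2@5.
Load per night: night 1: 5, night 2: 5, night 3: 5, night 4: 7, night 5: 6, night 6: 6, night 7: 4, night 8: 4, night 9: 4, night 10: 4, night 11: 0, night 12: 0, night 13: 0.
Peak is 7.

7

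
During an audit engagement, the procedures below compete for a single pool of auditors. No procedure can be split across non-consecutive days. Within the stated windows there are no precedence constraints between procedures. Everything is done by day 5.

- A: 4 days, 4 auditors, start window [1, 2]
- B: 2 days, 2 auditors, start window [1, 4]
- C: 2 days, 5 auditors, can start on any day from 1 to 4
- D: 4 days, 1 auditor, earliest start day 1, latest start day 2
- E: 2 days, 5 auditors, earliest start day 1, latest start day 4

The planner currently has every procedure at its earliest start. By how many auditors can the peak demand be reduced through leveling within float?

5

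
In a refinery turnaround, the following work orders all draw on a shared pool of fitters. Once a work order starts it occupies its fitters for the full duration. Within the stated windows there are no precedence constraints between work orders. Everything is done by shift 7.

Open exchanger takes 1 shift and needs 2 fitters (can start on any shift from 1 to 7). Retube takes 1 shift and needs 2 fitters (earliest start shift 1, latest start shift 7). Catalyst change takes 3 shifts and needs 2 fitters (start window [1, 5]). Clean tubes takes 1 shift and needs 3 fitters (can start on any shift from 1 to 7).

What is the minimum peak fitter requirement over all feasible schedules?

3

Early-start (Open exchanger@1, Retube@1, Catalyst change@1, Clean tubes@1) gives peak 9: s1:9  s2:2  s3:2  s4:0  s5:0  s6:0  s7:0.
Shift Retube→2, Catalyst change→3, Clean tubes→6.
Schedule Open exchanger@1, Retube@2, Catalyst change@3, Clean tubes@6: s1:2  s2:2  s3:2  s4:2  s5:2  s6:3  s7:0 — peak 3.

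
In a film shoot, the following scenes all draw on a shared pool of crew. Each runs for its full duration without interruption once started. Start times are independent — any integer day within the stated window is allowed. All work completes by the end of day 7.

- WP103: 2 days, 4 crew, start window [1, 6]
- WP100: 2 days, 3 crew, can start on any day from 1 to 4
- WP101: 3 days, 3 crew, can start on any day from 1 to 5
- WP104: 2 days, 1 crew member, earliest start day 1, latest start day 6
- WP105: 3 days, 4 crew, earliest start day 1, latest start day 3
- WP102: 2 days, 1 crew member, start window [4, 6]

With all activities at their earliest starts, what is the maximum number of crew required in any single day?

15

Early-start schedule: WP103@1, WP100@1, WP101@1, WP104@1, WP105@1, WP102@4.
Load per day: day 1: 15, day 2: 15, day 3: 7, day 4: 1, day 5: 1, day 6: 0, day 7: 0.
Peak is 15.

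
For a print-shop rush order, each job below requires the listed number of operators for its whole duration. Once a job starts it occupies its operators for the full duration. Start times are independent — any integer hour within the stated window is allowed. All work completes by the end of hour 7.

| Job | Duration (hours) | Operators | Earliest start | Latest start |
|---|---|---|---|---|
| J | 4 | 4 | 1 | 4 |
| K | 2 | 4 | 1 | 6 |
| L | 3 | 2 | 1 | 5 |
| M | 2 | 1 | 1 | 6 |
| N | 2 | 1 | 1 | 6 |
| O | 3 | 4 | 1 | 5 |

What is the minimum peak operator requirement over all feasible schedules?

Early-start (J@1, K@1, L@1, M@1, N@1, O@1) gives peak 16: h1:16  h2:16  h3:10  h4:4  h5:0  h6:0  h7:0.
Shift L→3, M→3, N→3, O→5.
Schedule J@1, K@1, L@3, M@3, N@3, O@5: h1:8  h2:8  h3:8  h4:8  h5:6  h6:4  h7:4 — peak 8.

8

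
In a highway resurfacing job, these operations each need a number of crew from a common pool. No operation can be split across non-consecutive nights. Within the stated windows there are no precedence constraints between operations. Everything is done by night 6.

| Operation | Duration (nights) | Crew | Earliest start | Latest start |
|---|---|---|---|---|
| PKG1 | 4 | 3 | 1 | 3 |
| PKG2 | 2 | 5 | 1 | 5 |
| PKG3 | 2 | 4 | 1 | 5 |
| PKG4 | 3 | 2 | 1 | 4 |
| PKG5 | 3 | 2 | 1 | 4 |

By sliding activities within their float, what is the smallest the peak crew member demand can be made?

8

Early-start (PKG1@1, PKG2@1, PKG3@1, PKG4@1, PKG5@1) gives peak 16: n1:16  n2:16  n3:7  n4:3  n5:0  n6:0.
Shift PKG3→5, PKG4→3, PKG5→3.
Schedule PKG1@1, PKG2@1, PKG3@5, PKG4@3, PKG5@3: n1:8  n2:8  n3:7  n4:7  n5:8  n6:4 — peak 8.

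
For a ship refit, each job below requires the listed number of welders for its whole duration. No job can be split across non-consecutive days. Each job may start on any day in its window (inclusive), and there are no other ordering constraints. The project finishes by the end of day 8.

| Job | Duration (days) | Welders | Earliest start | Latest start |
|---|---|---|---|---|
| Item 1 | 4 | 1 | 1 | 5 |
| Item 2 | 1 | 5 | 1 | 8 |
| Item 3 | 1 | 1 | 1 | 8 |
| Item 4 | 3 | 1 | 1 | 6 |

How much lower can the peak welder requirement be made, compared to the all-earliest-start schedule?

Early-start peak: d1:8  d2:2  d3:2  d4:1  d5:0  d6:0  d7:0  d8:0 ⇒ 8.
Leveled (Item 1@1, Item 2@5, Item 3@1, Item 4@1): d1:3  d2:2  d3:2  d4:1  d5:5  d6:0  d7:0  d8:0 ⇒ 5.
Reduction 8 − 5 = 3.

3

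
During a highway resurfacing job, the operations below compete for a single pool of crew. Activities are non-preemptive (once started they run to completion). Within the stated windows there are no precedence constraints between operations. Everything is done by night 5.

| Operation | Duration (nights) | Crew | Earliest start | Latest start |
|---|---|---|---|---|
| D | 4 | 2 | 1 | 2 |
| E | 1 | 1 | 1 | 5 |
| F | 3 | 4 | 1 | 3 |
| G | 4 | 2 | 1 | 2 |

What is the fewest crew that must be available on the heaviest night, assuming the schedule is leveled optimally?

Early-start (D@1, E@1, F@1, G@1) gives peak 9: n1:9  n2:8  n3:8  n4:4  n5:0.
Shift G→2.
Schedule D@1, E@1, F@1, G@2: n1:7  n2:8  n3:8  n4:4  n5:2 — peak 8.

8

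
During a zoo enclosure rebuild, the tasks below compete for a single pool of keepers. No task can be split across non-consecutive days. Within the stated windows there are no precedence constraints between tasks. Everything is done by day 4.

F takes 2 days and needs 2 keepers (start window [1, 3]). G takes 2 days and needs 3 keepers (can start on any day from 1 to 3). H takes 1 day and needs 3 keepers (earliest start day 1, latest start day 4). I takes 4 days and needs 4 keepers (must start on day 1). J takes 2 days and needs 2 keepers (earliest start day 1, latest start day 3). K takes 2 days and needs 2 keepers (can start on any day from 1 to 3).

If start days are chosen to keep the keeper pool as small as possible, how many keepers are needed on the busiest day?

Early-start (F@1, G@1, H@1, I@1, J@1, K@1) gives peak 16: d1:16  d2:13  d3:4  d4:4.
Shift G→3, H→3.
Schedule F@1, G@3, H@3, I@1, J@1, K@1: d1:10  d2:10  d3:10  d4:7 — peak 10.
Total keeper-days = 37 over 4 days ⇒ peak ≥ ⌈37/4⌉ = 10, so 10 is optimal.

10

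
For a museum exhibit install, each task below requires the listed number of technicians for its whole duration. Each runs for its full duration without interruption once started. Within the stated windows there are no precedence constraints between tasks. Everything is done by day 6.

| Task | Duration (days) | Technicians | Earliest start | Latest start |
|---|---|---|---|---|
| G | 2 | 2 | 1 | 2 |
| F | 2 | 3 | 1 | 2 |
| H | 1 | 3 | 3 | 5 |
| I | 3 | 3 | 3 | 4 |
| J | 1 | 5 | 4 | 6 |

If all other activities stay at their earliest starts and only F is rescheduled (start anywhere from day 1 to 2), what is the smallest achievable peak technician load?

8

F@1: d1:5  d2:5  d3:6  d4:8  d5:3  d6:0 → peak 8
F@2: d1:2  d2:5  d3:9  d4:8  d5:3  d6:0 → peak 9
Best is F@1, peak 8.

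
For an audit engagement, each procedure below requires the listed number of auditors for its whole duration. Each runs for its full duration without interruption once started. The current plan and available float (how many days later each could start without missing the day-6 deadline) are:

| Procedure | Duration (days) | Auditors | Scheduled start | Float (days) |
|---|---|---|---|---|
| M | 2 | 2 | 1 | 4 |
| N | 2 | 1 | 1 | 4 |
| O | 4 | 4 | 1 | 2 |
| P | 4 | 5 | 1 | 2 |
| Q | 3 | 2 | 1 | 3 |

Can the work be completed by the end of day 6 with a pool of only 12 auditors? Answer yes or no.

yes

Schedule M@1, N@1, O@1, P@3, Q@1: d1:9  d2:9  d3:11  d4:9  d5:5  d6:5 — peak 11 ≤ 12.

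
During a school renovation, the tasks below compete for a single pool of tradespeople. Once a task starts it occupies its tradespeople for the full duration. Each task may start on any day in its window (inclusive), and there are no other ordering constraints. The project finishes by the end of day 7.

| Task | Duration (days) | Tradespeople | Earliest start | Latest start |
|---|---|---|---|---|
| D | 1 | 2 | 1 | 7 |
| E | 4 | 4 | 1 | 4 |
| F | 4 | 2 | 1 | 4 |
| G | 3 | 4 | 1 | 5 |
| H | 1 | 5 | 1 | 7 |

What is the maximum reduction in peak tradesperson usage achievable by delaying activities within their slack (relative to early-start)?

9

Early-start peak: d1:17  d2:10  d3:10  d4:6  d5:0  d6:0  d7:0 ⇒ 17.
Leveled (D@1, E@2, F@4, G@1, H@6): d1:6  d2:8  d3:8  d4:6  d5:6  d6:7  d7:2 ⇒ 8.
Reduction 17 − 8 = 9.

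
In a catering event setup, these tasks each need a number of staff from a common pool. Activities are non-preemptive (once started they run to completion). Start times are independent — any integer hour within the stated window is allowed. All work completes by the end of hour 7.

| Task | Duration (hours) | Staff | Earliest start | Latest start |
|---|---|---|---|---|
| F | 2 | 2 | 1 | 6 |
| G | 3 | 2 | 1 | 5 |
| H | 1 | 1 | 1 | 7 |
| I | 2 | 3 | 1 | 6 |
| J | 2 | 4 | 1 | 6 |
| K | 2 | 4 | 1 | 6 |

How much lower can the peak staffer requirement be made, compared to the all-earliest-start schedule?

10

Early-start peak: h1:16  h2:15  h3:2  h4:0  h5:0  h6:0  h7:0 ⇒ 16.
Leveled (F@1, G@3, H@1, I@1, J@3, K@5): h1:6  h2:5  h3:6  h4:6  h5:6  h6:4  h7:0 ⇒ 6.
Reduction 16 − 6 = 10.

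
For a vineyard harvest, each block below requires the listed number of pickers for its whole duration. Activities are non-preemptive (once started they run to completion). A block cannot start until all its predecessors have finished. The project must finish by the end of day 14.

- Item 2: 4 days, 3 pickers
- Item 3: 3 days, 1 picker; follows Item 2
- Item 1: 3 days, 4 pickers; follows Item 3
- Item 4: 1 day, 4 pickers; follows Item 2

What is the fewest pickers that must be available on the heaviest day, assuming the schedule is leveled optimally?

Early-start (Item 2@1, Item 3@5, Item 1@8, Item 4@5) gives peak 5: d1:3  d2:3  d3:3  d4:3  d5:5  d6:1  d7:1  d8:4  d9:4  d10:4  d11:0  d12:0  d13:0  d14:0.
Shift Item 4→11.
Schedule Item 2@1, Item 3@5, Item 1@8, Item 4@11: d1:3  d2:3  d3:3  d4:3  d5:1  d6:1  d7:1  d8:4  d9:4  d10:4  d11:4  d12:0  d13:0  d14:0 — peak 4.

4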